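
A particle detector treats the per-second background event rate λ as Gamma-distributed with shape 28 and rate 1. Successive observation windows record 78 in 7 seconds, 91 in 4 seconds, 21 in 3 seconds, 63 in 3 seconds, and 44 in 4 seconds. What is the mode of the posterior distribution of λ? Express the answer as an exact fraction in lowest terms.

Total count: 78 + 91 + 21 + 63 + 44 = 297.
Total exposure: 7 + 4 + 3 + 3 + 4 = 21 seconds.
The Gamma prior is conjugate for the Poisson rate, so λ | data ~ Gamma(28+297, 1+21) = Gamma(325, 22).
Posterior mode = (α'−1)/β' = 324/22 = 162/11.

162/11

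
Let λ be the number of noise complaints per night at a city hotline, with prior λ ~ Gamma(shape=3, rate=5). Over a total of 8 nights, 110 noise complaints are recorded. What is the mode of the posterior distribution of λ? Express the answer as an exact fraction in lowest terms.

Total count 110 over total exposure 8 nights.
Conjugate update: add total count to the shape and total exposure to the rate, giving Gamma(113, 13).
Posterior mode = (α'−1)/β' = 112/13.

112/13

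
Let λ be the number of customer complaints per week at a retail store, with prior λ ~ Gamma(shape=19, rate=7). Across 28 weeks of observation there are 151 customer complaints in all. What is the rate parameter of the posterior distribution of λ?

35

Total count 151 over total exposure 28 weeks.
By Gamma–Poisson conjugacy, the posterior is Gamma(α + Σx, β + Σt) = Gamma(19 + 151, 7 + 28) = Gamma(170, 35).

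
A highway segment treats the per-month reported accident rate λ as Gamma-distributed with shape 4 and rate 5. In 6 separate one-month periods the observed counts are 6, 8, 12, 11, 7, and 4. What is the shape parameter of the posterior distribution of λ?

Total count: 6 + 8 + 12 + 11 + 7 + 4 = 48.
Total exposure: 6 months.
Posterior: α' = 4 + 48 = 52, β' = 5 + 6 = 11.

52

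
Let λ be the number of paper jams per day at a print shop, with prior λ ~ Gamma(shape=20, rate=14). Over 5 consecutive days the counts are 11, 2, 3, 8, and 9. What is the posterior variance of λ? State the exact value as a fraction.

Total count: 11 + 2 + 3 + 8 + 9 = 33.
Total exposure: 5 days.
The Gamma prior is conjugate for the Poisson rate, so λ | data ~ Gamma(20+33, 14+5) = Gamma(53, 19).
Posterior variance = α'/β'² = 53/361.

53/361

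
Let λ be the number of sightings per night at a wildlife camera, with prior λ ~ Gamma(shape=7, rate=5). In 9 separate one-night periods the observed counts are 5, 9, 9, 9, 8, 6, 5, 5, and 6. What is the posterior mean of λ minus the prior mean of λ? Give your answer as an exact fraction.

Total count: 5 + 9 + 9 + 9 + 8 + 6 + 5 + 5 + 6 = 62.
Total exposure: 9 nights.
The Gamma prior is conjugate for the Poisson rate, so λ | data ~ Gamma(7+62, 5+9) = Gamma(69, 14).
Posterior mean = 69/14 = 69/14; prior mean = 7/5 = 7/5. Difference = 69/14 − 7/5 = 247/70.

247/70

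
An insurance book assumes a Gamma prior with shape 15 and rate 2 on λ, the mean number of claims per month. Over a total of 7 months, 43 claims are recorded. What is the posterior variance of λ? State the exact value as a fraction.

58/81

Total count 43 over total exposure 7 months.
Posterior: α' = 15 + 43 = 58, β' = 2 + 7 = 9.
Posterior variance = α'/β'² = 58/81.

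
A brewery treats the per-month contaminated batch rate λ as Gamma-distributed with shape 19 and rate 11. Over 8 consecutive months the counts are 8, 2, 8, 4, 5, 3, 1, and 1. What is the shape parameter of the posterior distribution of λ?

51

Total count: 8 + 2 + 8 + 4 + 5 + 3 + 1 + 1 = 32.
Total exposure: 8 months.
Posterior: α' = 19 + 32 = 51, β' = 11 + 8 = 19.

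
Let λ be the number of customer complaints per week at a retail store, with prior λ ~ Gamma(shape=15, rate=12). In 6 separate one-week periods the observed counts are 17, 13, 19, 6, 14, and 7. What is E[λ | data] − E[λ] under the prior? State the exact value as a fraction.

137/36

Total count: 17 + 13 + 19 + 6 + 14 + 7 = 76.
Total exposure: 6 weeks.
By Gamma–Poisson conjugacy, the posterior is Gamma(α + Σx, β + Σt) = Gamma(15 + 76, 12 + 6) = Gamma(91, 18).
Posterior mean = 91/18 = 91/18; prior mean = 15/12 = 5/4. Difference = 91/18 − 5/4 = 137/36.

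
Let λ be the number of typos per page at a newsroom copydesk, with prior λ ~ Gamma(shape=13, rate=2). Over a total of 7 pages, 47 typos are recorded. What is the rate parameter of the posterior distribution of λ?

Total count 47 over total exposure 7 pages.
The Gamma prior is conjugate for the Poisson rate, so λ | data ~ Gamma(13+47, 2+7) = Gamma(60, 9).

9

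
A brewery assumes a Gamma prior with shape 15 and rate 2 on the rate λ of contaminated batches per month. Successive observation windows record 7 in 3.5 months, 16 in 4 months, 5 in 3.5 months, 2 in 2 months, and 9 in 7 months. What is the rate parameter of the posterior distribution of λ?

Total count: 7 + 16 + 5 + 2 + 9 = 39.
Total exposure: 3.5 + 4 + 3.5 + 2 + 7 = 20 months.
By Gamma–Poisson conjugacy, the posterior is Gamma(α + Σx, β + Σt) = Gamma(15 + 39, 2 + 20) = Gamma(54, 22).

22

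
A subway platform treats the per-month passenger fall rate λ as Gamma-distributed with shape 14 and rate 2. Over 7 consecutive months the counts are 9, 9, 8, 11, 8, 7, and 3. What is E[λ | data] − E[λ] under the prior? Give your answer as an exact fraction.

Total count: 9 + 9 + 8 + 11 + 8 + 7 + 3 = 55.
Total exposure: 7 months.
Posterior: α' = 14 + 55 = 69, β' = 2 + 7 = 9.
Posterior mean = 69/9 = 23/3; prior mean = 14/2 = 7. Difference = 23/3 − 7 = 2/3.

2/3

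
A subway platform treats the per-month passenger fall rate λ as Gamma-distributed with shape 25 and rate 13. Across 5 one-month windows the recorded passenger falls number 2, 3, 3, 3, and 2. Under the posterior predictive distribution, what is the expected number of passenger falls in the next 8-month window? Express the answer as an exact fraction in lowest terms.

Total count: 2 + 3 + 3 + 3 + 2 = 13.
Total exposure: 5 months.
The Gamma prior is conjugate for the Poisson rate, so λ | data ~ Gamma(25+13, 13+5) = Gamma(38, 18).
Predictive mean over an 8-month window = T·E[λ|data] = 8·38/18 = 152/9.

152/9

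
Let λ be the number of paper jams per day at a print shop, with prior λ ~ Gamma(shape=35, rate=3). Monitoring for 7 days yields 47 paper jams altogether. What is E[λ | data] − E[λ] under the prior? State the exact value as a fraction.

Total count 47 over total exposure 7 days.
By Gamma–Poisson conjugacy, the posterior is Gamma(α + Σx, β + Σt) = Gamma(35 + 47, 3 + 7) = Gamma(82, 10).
Posterior mean = 82/10 = 41/5; prior mean = 35/3 = 35/3. Difference = 41/5 − 35/3 = -52/15.

-52/15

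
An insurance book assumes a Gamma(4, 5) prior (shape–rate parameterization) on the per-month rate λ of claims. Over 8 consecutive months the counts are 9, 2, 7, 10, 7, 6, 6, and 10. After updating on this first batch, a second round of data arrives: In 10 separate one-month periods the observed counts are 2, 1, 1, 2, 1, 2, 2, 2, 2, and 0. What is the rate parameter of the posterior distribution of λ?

23

Total count: 9 + 2 + 7 + 10 + 7 + 6 + 6 + 10 = 57.
Total exposure: 8 months.
After the first batch: Gamma(4 + 57, 5 + 8) = Gamma(61, 13).
Total count: 2 + 1 + 1 + 2 + 1 + 2 + 2 + 2 + 2 + 0 = 15.
Total exposure: 10 months.
After the second batch: Gamma(61 + 15, 13 + 10) = Gamma(76, 23).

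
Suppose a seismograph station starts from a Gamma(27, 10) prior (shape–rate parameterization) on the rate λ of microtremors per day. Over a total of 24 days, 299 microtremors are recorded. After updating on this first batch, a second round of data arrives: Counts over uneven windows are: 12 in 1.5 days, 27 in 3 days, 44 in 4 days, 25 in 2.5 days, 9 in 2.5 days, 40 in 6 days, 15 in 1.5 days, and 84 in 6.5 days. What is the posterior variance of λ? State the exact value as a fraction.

776/5043

Total count 299 over total exposure 24 days.
After the first batch: Gamma(27 + 299, 10 + 24) = Gamma(326, 34).
Total count: 12 + 27 + 44 + 25 + 9 + 40 + 15 + 84 = 256.
Total exposure: 1.5 + 3 + 4 + 2.5 + 2.5 + 6 + 1.5 + 6.5 = 27.5 days.
After the second batch: Gamma(326 + 256, 34 + 27.5) = Gamma(582, 123/2).
Posterior variance = α'/β'² = 582/(15129/4) = 776/5043.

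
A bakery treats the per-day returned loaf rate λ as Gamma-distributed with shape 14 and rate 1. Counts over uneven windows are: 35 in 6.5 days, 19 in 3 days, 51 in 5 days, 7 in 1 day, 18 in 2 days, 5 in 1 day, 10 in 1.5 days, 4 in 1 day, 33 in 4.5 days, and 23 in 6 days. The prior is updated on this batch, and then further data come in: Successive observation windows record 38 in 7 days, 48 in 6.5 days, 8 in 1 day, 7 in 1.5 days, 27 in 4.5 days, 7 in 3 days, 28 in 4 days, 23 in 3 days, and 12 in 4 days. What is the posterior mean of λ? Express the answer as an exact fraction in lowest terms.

Total count: 35 + 19 + 51 + 7 + 18 + 5 + 10 + 4 + 33 + 23 = 205.
Total exposure: 6.5 + 3 + 5 + 1 + 2 + 1 + 1.5 + 1 + 4.5 + 6 = 31.5 days.
After the first batch: Gamma(14 + 205, 1 + 31.5) = Gamma(219, 65/2).
Total count: 38 + 48 + 8 + 7 + 27 + 7 + 28 + 23 + 12 = 198.
Total exposure: 7 + 6.5 + 1 + 1.5 + 4.5 + 3 + 4 + 3 + 4 = 34.5 days.
After the second batch: Gamma(219 + 198, 65/2 + 34.5) = Gamma(417, 67).
Posterior mean = α'/β' = 417/67.

417/67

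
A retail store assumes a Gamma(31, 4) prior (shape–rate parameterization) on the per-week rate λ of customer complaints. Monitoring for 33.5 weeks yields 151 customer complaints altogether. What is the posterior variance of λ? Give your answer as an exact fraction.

728/5625

Total count 151 over total exposure 33.5 weeks.
By Gamma–Poisson conjugacy, the posterior is Gamma(α + Σx, β + Σt) = Gamma(31 + 151, 4 + 33.5) = Gamma(182, 75/2).
Posterior variance = α'/β'² = 182/(5625/4) = 728/5625.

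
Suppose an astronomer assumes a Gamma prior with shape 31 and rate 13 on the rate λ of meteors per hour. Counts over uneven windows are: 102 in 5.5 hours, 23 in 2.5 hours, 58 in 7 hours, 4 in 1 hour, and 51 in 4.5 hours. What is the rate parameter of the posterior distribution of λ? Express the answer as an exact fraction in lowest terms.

Total count: 102 + 23 + 58 + 4 + 51 = 238.
Total exposure: 5.5 + 2.5 + 7 + 1 + 4.5 = 20.5 hours.
By Gamma–Poisson conjugacy, the posterior is Gamma(α + Σx, β + Σt) = Gamma(31 + 238, 13 + 20.5) = Gamma(269, 67/2).

67/2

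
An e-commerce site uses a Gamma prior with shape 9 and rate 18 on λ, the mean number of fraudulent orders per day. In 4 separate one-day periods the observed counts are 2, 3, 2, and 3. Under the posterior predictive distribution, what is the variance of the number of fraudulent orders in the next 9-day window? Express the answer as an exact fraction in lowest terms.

Total count: 2 + 3 + 2 + 3 = 10.
Total exposure: 4 days.
Gamma(α, β) with Poisson data over total exposure Σt gives posterior Gamma(α+Σx, β+Σt) = Gamma(19, 22).
The posterior predictive for a window of length T is Negative Binomial with variance T·α'·(β'+T)/β'² = 9·19·31/484 = 5301/484.

5301/484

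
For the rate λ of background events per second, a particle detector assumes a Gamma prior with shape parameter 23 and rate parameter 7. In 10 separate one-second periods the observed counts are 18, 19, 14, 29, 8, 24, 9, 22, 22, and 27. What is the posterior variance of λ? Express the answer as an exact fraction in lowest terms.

Total count: 18 + 19 + 14 + 29 + 8 + 24 + 9 + 22 + 22 + 27 = 192.
Total exposure: 10 seconds.
By Gamma–Poisson conjugacy, the posterior is Gamma(α + Σx, β + Σt) = Gamma(23 + 192, 7 + 10) = Gamma(215, 17).
Posterior variance = α'/β'² = 215/289.

215/289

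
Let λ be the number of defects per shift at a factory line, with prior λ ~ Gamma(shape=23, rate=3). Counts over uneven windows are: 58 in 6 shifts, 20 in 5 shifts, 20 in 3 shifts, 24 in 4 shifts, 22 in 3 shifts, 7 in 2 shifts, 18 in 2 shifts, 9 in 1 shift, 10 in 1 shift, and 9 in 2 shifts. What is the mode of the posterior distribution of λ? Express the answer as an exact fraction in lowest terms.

219/32

Total count: 58 + 20 + 20 + 24 + 22 + 7 + 18 + 9 + 10 + 9 = 197.
Total exposure: 6 + 5 + 3 + 4 + 3 + 2 + 2 + 1 + 1 + 2 = 29 shifts.
Gamma(α, β) with Poisson data over total exposure Σt gives posterior Gamma(α+Σx, β+Σt) = Gamma(220, 32).
Posterior mode = (α'−1)/β' = 219/32.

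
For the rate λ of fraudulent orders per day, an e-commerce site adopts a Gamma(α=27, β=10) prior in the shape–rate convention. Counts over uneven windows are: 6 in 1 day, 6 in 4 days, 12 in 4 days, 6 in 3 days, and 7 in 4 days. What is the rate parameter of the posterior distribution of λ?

26

Total count: 6 + 6 + 12 + 6 + 7 = 37.
Total exposure: 1 + 4 + 4 + 3 + 4 = 16 days.
Posterior: α' = 27 + 37 = 64, β' = 10 + 16 = 26.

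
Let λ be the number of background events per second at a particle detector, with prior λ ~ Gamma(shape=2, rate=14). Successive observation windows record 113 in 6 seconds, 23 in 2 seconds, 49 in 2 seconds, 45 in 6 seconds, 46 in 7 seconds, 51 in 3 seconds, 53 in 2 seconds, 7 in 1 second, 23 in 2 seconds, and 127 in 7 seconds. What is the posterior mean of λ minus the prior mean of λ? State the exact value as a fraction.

Total count: 113 + 23 + 49 + 45 + 46 + 51 + 53 + 7 + 23 + 127 = 537.
Total exposure: 6 + 2 + 2 + 6 + 7 + 3 + 2 + 1 + 2 + 7 = 38 seconds.
The Gamma prior is conjugate for the Poisson rate, so λ | data ~ Gamma(2+537, 14+38) = Gamma(539, 52).
Posterior mean = 539/52 = 539/52; prior mean = 2/14 = 1/7. Difference = 539/52 − 1/7 = 3721/364.

3721/364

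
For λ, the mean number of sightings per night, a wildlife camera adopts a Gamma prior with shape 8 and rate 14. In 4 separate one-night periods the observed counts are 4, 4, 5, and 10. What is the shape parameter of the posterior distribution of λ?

31

Total count: 4 + 4 + 5 + 10 = 23.
Total exposure: 4 nights.
The Gamma prior is conjugate for the Poisson rate, so λ | data ~ Gamma(8+23, 14+4) = Gamma(31, 18).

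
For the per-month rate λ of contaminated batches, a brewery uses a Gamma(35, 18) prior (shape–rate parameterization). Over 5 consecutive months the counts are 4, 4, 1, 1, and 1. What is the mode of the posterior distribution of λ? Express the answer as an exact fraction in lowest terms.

45/23

Total count: 4 + 4 + 1 + 1 + 1 = 11.
Total exposure: 5 months.
The Gamma prior is conjugate for the Poisson rate, so λ | data ~ Gamma(35+11, 18+5) = Gamma(46, 23).
Posterior mode = (α'−1)/β' = 45/23.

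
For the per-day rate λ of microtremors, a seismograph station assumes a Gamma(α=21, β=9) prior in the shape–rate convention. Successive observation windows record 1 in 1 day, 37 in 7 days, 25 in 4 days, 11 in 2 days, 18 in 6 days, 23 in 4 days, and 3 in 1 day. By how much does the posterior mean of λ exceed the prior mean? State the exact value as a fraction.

179/102

Total count: 1 + 37 + 25 + 11 + 18 + 23 + 3 = 118.
Total exposure: 1 + 7 + 4 + 2 + 6 + 4 + 1 = 25 days.
The Gamma prior is conjugate for the Poisson rate, so λ | data ~ Gamma(21+118, 9+25) = Gamma(139, 34).
Posterior mean = 139/34 = 139/34; prior mean = 21/9 = 7/3. Difference = 139/34 − 7/3 = 179/102.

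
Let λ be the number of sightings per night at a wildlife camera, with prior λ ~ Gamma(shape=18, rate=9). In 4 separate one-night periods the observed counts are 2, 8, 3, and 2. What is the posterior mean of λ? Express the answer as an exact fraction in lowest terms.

33/13

Total count: 2 + 8 + 3 + 2 = 15.
Total exposure: 4 nights.
By Gamma–Poisson conjugacy, the posterior is Gamma(α + Σx, β + Σt) = Gamma(18 + 15, 9 + 4) = Gamma(33, 13).
Posterior mean = α'/β' = 33/13.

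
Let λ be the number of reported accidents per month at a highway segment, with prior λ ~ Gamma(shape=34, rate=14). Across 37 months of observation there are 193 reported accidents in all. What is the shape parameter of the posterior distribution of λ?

227

Total count 193 over total exposure 37 months.
Gamma(α, β) with Poisson data over total exposure Σt gives posterior Gamma(α+Σx, β+Σt) = Gamma(227, 51).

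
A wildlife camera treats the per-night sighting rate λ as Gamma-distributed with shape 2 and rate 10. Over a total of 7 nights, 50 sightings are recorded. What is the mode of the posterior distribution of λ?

3

Total count 50 over total exposure 7 nights.
The Gamma prior is conjugate for the Poisson rate, so λ | data ~ Gamma(2+50, 10+7) = Gamma(52, 17).
Posterior mode = (α'−1)/β' = 51/17 = 3.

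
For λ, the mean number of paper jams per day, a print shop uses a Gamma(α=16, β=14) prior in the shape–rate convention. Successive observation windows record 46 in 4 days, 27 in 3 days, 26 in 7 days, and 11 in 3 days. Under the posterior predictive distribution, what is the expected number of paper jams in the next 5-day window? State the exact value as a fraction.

630/31

Total count: 46 + 27 + 26 + 11 = 110.
Total exposure: 4 + 3 + 7 + 3 = 17 days.
By Gamma–Poisson conjugacy, the posterior is Gamma(α + Σx, β + Σt) = Gamma(16 + 110, 14 + 17) = Gamma(126, 31).
Predictive mean over a 5-day window = T·E[λ|data] = 5·126/31 = 630/31.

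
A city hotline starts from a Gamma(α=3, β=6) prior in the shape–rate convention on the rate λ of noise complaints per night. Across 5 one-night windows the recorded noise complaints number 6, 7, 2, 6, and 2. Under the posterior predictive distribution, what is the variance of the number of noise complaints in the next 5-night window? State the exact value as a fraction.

Total count: 6 + 7 + 2 + 6 + 2 = 23.
Total exposure: 5 nights.
Conjugate update: add total count to the shape and total exposure to the rate, giving Gamma(26, 11).
The posterior predictive for a window of length T is Negative Binomial with variance T·α'·(β'+T)/β'² = 5·26·16/121 = 2080/121.

2080/121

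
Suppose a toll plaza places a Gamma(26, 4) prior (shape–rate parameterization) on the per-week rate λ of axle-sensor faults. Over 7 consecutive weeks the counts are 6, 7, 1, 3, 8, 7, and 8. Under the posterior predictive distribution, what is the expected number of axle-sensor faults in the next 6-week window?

Total count: 6 + 7 + 1 + 3 + 8 + 7 + 8 = 40.
Total exposure: 7 weeks.
Posterior: α' = 26 + 40 = 66, β' = 4 + 7 = 11.
Predictive mean over a 6-week window = T·E[λ|data] = 6·66/11 = 36.

36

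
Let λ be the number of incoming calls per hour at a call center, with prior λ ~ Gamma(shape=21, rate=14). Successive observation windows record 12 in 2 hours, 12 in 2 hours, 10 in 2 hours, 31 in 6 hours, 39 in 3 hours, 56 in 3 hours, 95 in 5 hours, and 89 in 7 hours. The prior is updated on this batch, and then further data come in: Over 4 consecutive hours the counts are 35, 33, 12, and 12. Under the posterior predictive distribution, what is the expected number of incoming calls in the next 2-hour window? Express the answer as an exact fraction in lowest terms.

Total count: 12 + 12 + 10 + 31 + 39 + 56 + 95 + 89 = 344.
Total exposure: 2 + 2 + 2 + 6 + 3 + 3 + 5 + 7 = 30 hours.
After the first batch: Gamma(21 + 344, 14 + 30) = Gamma(365, 44).
Total count: 35 + 33 + 12 + 12 = 92.
Total exposure: 4 hours.
After the second batch: Gamma(365 + 92, 44 + 4) = Gamma(457, 48).
Predictive mean over a 2-hour window = T·E[λ|data] = 2·457/48 = 457/24.

457/24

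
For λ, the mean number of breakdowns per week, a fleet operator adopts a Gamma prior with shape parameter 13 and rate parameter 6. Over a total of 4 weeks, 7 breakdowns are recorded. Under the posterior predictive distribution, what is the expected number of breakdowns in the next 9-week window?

18

Total count 7 over total exposure 4 weeks.
Gamma(α, β) with Poisson data over total exposure Σt gives posterior Gamma(α+Σx, β+Σt) = Gamma(20, 10).
Predictive mean over a 9-week window = T·E[λ|data] = 9·20/10 = 18.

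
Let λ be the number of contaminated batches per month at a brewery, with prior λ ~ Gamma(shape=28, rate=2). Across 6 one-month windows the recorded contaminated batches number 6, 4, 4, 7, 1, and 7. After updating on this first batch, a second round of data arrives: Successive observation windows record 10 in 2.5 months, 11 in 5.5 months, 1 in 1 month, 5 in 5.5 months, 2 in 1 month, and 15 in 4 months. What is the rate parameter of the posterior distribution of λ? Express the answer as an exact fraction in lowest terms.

55/2

Total count: 6 + 4 + 4 + 7 + 1 + 7 = 29.
Total exposure: 6 months.
After the first batch: Gamma(28 + 29, 2 + 6) = Gamma(57, 8).
Total count: 10 + 11 + 1 + 5 + 2 + 15 = 44.
Total exposure: 2.5 + 5.5 + 1 + 5.5 + 1 + 4 = 19.5 months.
After the second batch: Gamma(57 + 44, 8 + 19.5) = Gamma(101, 55/2).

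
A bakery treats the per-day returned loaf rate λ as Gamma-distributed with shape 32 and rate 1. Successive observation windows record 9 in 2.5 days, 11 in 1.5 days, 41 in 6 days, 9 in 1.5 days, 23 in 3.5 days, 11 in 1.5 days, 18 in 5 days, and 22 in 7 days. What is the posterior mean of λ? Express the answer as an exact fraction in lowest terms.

Total count: 9 + 11 + 41 + 9 + 23 + 11 + 18 + 22 = 144.
Total exposure: 2.5 + 1.5 + 6 + 1.5 + 3.5 + 1.5 + 5 + 7 = 28.5 days.
The Gamma prior is conjugate for the Poisson rate, so λ | data ~ Gamma(32+144, 1+28.5) = Gamma(176, 59/2).
Posterior mean = α'/β' = 176/(59/2) = 352/59.

352/59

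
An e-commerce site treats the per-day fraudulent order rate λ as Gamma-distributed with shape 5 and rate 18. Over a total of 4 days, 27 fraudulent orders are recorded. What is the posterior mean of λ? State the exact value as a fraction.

Total count 27 over total exposure 4 days.
Conjugate update: add total count to the shape and total exposure to the rate, giving Gamma(32, 22).
Posterior mean = α'/β' = 32/22 = 16/11.

16/11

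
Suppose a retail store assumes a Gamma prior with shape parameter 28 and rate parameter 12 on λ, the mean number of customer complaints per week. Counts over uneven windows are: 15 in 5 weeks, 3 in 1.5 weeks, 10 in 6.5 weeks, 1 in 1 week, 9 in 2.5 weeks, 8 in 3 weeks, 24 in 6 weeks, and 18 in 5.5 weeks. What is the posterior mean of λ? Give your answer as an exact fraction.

116/43

Total count: 15 + 3 + 10 + 1 + 9 + 8 + 24 + 18 = 88.
Total exposure: 5 + 1.5 + 6.5 + 1 + 2.5 + 3 + 6 + 5.5 = 31 weeks.
Gamma(α, β) with Poisson data over total exposure Σt gives posterior Gamma(α+Σx, β+Σt) = Gamma(116, 43).
Posterior mean = α'/β' = 116/43.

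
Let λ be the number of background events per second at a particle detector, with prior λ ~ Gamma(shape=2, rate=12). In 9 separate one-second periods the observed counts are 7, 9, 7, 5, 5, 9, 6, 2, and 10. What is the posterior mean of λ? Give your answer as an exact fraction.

Total count: 7 + 9 + 7 + 5 + 5 + 9 + 6 + 2 + 10 = 60.
Total exposure: 9 seconds.
Gamma(α, β) with Poisson data over total exposure Σt gives posterior Gamma(α+Σx, β+Σt) = Gamma(62, 21).
Posterior mean = α'/β' = 62/21.

62/21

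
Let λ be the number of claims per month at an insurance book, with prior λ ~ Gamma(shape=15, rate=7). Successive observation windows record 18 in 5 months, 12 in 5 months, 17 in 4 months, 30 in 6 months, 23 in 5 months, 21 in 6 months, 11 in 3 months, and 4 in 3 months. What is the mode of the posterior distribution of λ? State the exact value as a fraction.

Total count: 18 + 12 + 17 + 30 + 23 + 21 + 11 + 4 = 136.
Total exposure: 5 + 5 + 4 + 6 + 5 + 6 + 3 + 3 = 37 months.
Posterior: α' = 15 + 136 = 151, β' = 7 + 37 = 44.
Posterior mode = (α'−1)/β' = 150/44 = 75/22.

75/22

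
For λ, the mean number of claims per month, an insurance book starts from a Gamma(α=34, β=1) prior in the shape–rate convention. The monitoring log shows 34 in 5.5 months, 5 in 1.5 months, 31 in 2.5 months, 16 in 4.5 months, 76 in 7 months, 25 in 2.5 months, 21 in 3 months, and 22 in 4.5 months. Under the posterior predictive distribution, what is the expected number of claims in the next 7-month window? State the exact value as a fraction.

Total count: 34 + 5 + 31 + 16 + 76 + 25 + 21 + 22 = 230.
Total exposure: 5.5 + 1.5 + 2.5 + 4.5 + 7 + 2.5 + 3 + 4.5 = 31 months.
Posterior: α' = 34 + 230 = 264, β' = 1 + 31 = 32.
Predictive mean over a 7-month window = T·E[λ|data] = 7·264/32 = 231/4.

231/4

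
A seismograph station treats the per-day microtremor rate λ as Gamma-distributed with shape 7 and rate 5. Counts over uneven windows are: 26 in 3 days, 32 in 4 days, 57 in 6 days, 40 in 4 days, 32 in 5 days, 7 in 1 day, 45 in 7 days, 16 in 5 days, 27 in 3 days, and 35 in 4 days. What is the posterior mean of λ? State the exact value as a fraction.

Total count: 26 + 32 + 57 + 40 + 32 + 7 + 45 + 16 + 27 + 35 = 317.
Total exposure: 3 + 4 + 6 + 4 + 5 + 1 + 7 + 5 + 3 + 4 = 42 days.
The Gamma prior is conjugate for the Poisson rate, so λ | data ~ Gamma(7+317, 5+42) = Gamma(324, 47).
Posterior mean = α'/β' = 324/47.

324/47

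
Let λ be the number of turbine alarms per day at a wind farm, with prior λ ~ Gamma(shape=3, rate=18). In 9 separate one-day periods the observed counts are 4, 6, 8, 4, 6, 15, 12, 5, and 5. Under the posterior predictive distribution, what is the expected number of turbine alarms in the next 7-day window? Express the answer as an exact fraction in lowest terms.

Total count: 4 + 6 + 8 + 4 + 6 + 15 + 12 + 5 + 5 = 65.
Total exposure: 9 days.
Gamma(α, β) with Poisson data over total exposure Σt gives posterior Gamma(α+Σx, β+Σt) = Gamma(68, 27).
Predictive mean over a 7-day window = T·E[λ|data] = 7·68/27 = 476/27.

476/27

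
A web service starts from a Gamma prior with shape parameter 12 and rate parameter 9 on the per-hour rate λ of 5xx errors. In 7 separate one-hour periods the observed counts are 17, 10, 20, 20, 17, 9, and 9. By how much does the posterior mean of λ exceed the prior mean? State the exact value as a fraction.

139/24

Total count: 17 + 10 + 20 + 20 + 17 + 9 + 9 = 102.
Total exposure: 7 hours.
Posterior: α' = 12 + 102 = 114, β' = 9 + 7 = 16.
Posterior mean = 114/16 = 57/8; prior mean = 12/9 = 4/3. Difference = 57/8 − 4/3 = 139/24.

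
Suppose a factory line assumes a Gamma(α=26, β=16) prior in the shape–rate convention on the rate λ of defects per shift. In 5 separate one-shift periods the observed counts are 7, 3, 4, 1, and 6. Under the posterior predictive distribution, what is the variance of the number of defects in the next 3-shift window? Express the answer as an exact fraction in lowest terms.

Total count: 7 + 3 + 4 + 1 + 6 = 21.
Total exposure: 5 shifts.
By Gamma–Poisson conjugacy, the posterior is Gamma(α + Σx, β + Σt) = Gamma(26 + 21, 16 + 5) = Gamma(47, 21).
The posterior predictive for a window of length T is Negative Binomial with variance T·α'·(β'+T)/β'² = 3·47·24/441 = 376/49.

376/49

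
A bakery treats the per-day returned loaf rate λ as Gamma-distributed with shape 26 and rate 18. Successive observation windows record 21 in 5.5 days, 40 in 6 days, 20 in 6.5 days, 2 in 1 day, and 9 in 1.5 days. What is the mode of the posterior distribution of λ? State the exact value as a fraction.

Total count: 21 + 40 + 20 + 2 + 9 = 92.
Total exposure: 5.5 + 6 + 6.5 + 1 + 1.5 = 20.5 days.
By Gamma–Poisson conjugacy, the posterior is Gamma(α + Σx, β + Σt) = Gamma(26 + 92, 18 + 20.5) = Gamma(118, 77/2).
Posterior mode = (α'−1)/β' = 117/(77/2) = 234/77.

234/77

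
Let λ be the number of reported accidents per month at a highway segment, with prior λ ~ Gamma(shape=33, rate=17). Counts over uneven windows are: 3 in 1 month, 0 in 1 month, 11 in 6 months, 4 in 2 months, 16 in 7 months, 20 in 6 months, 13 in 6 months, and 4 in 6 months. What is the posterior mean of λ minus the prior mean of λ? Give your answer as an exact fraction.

1/17

Total count: 3 + 0 + 11 + 4 + 16 + 20 + 13 + 4 = 71.
Total exposure: 1 + 1 + 6 + 2 + 7 + 6 + 6 + 6 = 35 months.
The Gamma prior is conjugate for the Poisson rate, so λ | data ~ Gamma(33+71, 17+35) = Gamma(104, 52).
Posterior mean = 104/52 = 2; prior mean = 33/17 = 33/17. Difference = 2 − 33/17 = 1/17.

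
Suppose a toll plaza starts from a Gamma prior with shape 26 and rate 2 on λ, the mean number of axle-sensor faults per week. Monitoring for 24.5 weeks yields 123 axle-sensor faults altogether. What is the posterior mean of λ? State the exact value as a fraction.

Total count 123 over total exposure 24.5 weeks.
Conjugate update: add total count to the shape and total exposure to the rate, giving Gamma(149, 53/2).
Posterior mean = α'/β' = 149/(53/2) = 298/53.

298/53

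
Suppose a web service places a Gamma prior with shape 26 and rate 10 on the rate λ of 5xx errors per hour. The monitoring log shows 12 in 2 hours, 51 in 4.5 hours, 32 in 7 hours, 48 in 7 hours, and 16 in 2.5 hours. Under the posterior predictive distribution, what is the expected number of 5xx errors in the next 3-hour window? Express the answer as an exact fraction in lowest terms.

185/11

Total count: 12 + 51 + 32 + 48 + 16 = 159.
Total exposure: 2 + 4.5 + 7 + 7 + 2.5 = 23 hours.
Gamma(α, β) with Poisson data over total exposure Σt gives posterior Gamma(α+Σx, β+Σt) = Gamma(185, 33).
Predictive mean over a 3-hour window = T·E[λ|data] = 3·185/33 = 185/11.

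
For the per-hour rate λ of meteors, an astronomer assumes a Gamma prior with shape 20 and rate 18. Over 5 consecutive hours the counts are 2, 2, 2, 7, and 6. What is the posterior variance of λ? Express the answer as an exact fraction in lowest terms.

Total count: 2 + 2 + 2 + 7 + 6 = 19.
Total exposure: 5 hours.
The Gamma prior is conjugate for the Poisson rate, so λ | data ~ Gamma(20+19, 18+5) = Gamma(39, 23).
Posterior variance = α'/β'² = 39/529.

39/529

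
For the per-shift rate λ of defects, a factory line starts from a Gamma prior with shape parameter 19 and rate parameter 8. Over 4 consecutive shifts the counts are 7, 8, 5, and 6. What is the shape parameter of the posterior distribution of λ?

45

Total count: 7 + 8 + 5 + 6 = 26.
Total exposure: 4 shifts.
Conjugate update: add total count to the shape and total exposure to the rate, giving Gamma(45, 12).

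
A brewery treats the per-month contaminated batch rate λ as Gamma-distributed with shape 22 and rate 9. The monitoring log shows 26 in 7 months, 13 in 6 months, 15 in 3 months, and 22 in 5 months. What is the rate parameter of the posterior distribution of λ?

30

Total count: 26 + 13 + 15 + 22 = 76.
Total exposure: 7 + 6 + 3 + 5 = 21 months.
The Gamma prior is conjugate for the Poisson rate, so λ | data ~ Gamma(22+76, 9+21) = Gamma(98, 30).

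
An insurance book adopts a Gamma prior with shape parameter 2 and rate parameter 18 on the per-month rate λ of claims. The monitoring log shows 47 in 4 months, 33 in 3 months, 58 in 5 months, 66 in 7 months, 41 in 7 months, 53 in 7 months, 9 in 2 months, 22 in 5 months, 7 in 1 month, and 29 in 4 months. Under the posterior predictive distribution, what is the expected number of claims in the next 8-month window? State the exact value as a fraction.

Total count: 47 + 33 + 58 + 66 + 41 + 53 + 9 + 22 + 7 + 29 = 365.
Total exposure: 4 + 3 + 5 + 7 + 7 + 7 + 2 + 5 + 1 + 4 = 45 months.
Gamma(α, β) with Poisson data over total exposure Σt gives posterior Gamma(α+Σx, β+Σt) = Gamma(367, 63).
Predictive mean over an 8-month window = T·E[λ|data] = 8·367/63 = 2936/63.

2936/63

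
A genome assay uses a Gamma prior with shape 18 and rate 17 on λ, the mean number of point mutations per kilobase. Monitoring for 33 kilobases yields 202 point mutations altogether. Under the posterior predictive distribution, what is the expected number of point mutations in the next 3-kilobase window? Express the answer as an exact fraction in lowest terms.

66/5

Total count 202 over total exposure 33 kilobases.
By Gamma–Poisson conjugacy, the posterior is Gamma(α + Σx, β + Σt) = Gamma(18 + 202, 17 + 33) = Gamma(220, 50).
Predictive mean over a 3-kilobase window = T·E[λ|data] = 3·220/50 = 66/5.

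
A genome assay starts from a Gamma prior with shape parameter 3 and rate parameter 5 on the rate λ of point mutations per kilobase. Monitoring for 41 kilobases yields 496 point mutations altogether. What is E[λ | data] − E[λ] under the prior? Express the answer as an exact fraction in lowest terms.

Total count 496 over total exposure 41 kilobases.
The Gamma prior is conjugate for the Poisson rate, so λ | data ~ Gamma(3+496, 5+41) = Gamma(499, 46).
Posterior mean = 499/46 = 499/46; prior mean = 3/5 = 3/5. Difference = 499/46 − 3/5 = 2357/230.

2357/230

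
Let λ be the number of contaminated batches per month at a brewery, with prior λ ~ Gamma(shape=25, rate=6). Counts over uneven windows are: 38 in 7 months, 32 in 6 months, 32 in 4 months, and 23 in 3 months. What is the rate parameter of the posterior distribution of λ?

Total count: 38 + 32 + 32 + 23 = 125.
Total exposure: 7 + 6 + 4 + 3 = 20 months.
Gamma(α, β) with Poisson data over total exposure Σt gives posterior Gamma(α+Σx, β+Σt) = Gamma(150, 26).

26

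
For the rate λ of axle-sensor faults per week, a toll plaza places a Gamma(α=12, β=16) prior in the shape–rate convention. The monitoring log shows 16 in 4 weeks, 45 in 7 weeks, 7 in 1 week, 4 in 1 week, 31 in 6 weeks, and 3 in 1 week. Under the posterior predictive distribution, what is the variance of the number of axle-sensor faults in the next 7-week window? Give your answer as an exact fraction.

Total count: 16 + 45 + 7 + 4 + 31 + 3 = 106.
Total exposure: 4 + 7 + 1 + 1 + 6 + 1 = 20 weeks.
Posterior: α' = 12 + 106 = 118, β' = 16 + 20 = 36.
The posterior predictive for a window of length T is Negative Binomial with variance T·α'·(β'+T)/β'² = 7·118·43/1296 = 17759/648.

17759/648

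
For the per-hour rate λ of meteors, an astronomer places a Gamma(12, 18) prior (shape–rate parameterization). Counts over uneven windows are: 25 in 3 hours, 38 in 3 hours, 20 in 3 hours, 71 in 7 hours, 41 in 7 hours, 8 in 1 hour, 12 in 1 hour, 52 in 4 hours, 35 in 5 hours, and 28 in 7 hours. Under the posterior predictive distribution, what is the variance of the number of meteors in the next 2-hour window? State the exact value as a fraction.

Total count: 25 + 38 + 20 + 71 + 41 + 8 + 12 + 52 + 35 + 28 = 330.
Total exposure: 3 + 3 + 3 + 7 + 7 + 1 + 1 + 4 + 5 + 7 = 41 hours.
Posterior: α' = 12 + 330 = 342, β' = 18 + 41 = 59.
The posterior predictive for a window of length T is Negative Binomial with variance T·α'·(β'+T)/β'² = 2·342·61/3481 = 41724/3481.

41724/3481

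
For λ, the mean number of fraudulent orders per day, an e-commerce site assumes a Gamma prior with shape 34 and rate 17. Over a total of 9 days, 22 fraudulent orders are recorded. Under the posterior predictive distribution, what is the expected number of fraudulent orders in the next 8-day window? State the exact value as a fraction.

Total count 22 over total exposure 9 days.
By Gamma–Poisson conjugacy, the posterior is Gamma(α + Σx, β + Σt) = Gamma(34 + 22, 17 + 9) = Gamma(56, 26).
Predictive mean over an 8-day window = T·E[λ|data] = 8·56/26 = 224/13.

224/13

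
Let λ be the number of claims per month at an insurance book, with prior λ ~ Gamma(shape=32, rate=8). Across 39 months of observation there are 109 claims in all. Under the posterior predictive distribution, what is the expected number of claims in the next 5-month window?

15

Total count 109 over total exposure 39 months.
Conjugate update: add total count to the shape and total exposure to the rate, giving Gamma(141, 47).
Predictive mean over a 5-month window = T·E[λ|data] = 5·141/47 = 15.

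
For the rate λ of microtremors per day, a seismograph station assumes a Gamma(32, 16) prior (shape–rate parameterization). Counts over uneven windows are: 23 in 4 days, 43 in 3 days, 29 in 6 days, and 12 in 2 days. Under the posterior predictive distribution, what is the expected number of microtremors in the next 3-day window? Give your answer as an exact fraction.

Total count: 23 + 43 + 29 + 12 = 107.
Total exposure: 4 + 3 + 6 + 2 = 15 days.
By Gamma–Poisson conjugacy, the posterior is Gamma(α + Σx, β + Σt) = Gamma(32 + 107, 16 + 15) = Gamma(139, 31).
Predictive mean over a 3-day window = T·E[λ|data] = 3·139/31 = 417/31.

417/31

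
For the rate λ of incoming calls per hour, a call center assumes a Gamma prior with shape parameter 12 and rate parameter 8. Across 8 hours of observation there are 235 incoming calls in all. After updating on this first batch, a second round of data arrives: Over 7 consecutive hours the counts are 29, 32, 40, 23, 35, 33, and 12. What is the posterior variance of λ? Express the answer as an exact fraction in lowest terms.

451/529

Total count 235 over total exposure 8 hours.
After the first batch: Gamma(12 + 235, 8 + 8) = Gamma(247, 16).
Total count: 29 + 32 + 40 + 23 + 35 + 33 + 12 = 204.
Total exposure: 7 hours.
After the second batch: Gamma(247 + 204, 16 + 7) = Gamma(451, 23).
Posterior variance = α'/β'² = 451/529.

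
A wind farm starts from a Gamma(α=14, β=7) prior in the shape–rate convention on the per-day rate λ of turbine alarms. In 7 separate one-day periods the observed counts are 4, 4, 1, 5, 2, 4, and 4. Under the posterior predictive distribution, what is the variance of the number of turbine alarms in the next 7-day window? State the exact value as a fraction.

Total count: 4 + 4 + 1 + 5 + 2 + 4 + 4 = 24.
Total exposure: 7 days.
By Gamma–Poisson conjugacy, the posterior is Gamma(α + Σx, β + Σt) = Gamma(14 + 24, 7 + 7) = Gamma(38, 14).
The posterior predictive for a window of length T is Negative Binomial with variance T·α'·(β'+T)/β'² = 7·38·21/196 = 57/2.

57/2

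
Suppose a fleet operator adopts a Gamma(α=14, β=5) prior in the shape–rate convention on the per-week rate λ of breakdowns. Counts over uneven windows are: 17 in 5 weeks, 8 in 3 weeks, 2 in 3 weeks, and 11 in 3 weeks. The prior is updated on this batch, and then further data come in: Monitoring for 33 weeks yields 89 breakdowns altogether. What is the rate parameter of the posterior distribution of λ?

Total count: 17 + 8 + 2 + 11 = 38.
Total exposure: 5 + 3 + 3 + 3 = 14 weeks.
After the first batch: Gamma(14 + 38, 5 + 14) = Gamma(52, 19).
Total count 89 over total exposure 33 weeks.
After the second batch: Gamma(52 + 89, 19 + 33) = Gamma(141, 52).

52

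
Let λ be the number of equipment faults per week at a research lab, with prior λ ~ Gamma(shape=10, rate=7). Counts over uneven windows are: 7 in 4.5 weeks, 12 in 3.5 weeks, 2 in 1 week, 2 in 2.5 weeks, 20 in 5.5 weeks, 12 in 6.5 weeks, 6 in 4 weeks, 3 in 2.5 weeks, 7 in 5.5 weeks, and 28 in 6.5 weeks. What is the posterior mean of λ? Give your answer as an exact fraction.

109/49

Total count: 7 + 12 + 2 + 2 + 20 + 12 + 6 + 3 + 7 + 28 = 99.
Total exposure: 4.5 + 3.5 + 1 + 2.5 + 5.5 + 6.5 + 4 + 2.5 + 5.5 + 6.5 = 42 weeks.
Gamma(α, β) with Poisson data over total exposure Σt gives posterior Gamma(α+Σx, β+Σt) = Gamma(109, 49).
Posterior mean = α'/β' = 109/49.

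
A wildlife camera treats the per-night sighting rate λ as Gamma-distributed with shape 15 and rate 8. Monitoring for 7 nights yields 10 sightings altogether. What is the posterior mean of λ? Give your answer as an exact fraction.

5/3

Total count 10 over total exposure 7 nights.
Conjugate update: add total count to the shape and total exposure to the rate, giving Gamma(25, 15).
Posterior mean = α'/β' = 25/15 = 5/3.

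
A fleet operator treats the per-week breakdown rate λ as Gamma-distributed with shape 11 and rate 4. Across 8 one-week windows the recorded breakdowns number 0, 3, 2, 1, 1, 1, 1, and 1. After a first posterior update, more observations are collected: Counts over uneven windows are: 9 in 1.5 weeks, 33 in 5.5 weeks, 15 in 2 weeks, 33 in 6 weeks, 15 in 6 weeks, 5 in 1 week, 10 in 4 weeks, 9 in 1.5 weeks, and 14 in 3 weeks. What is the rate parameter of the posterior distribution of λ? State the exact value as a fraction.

Total count: 0 + 3 + 2 + 1 + 1 + 1 + 1 + 1 = 10.
Total exposure: 8 weeks.
After the first batch: Gamma(11 + 10, 4 + 8) = Gamma(21, 12).
Total count: 9 + 33 + 15 + 33 + 15 + 5 + 10 + 9 + 14 = 143.
Total exposure: 1.5 + 5.5 + 2 + 6 + 6 + 1 + 4 + 1.5 + 3 = 30.5 weeks.
After the second batch: Gamma(21 + 143, 12 + 30.5) = Gamma(164, 85/2).

85/2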